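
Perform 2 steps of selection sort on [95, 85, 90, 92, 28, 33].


Initial: [95, 85, 90, 92, 28, 33]
Step 1: min=28 at 4
  Swap: [28, 85, 90, 92, 95, 33]
Step 2: min=33 at 5
  Swap: [28, 33, 90, 92, 95, 85]

After 2 steps: [28, 33, 90, 92, 95, 85]


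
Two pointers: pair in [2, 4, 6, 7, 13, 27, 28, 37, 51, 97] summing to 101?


lo=0(2)+hi=9(97)=99
lo=1(4)+hi=9(97)=101

Yes: 4+97=101


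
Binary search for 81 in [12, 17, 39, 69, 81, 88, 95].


Step 1: lo=0, hi=6, mid=3, val=69
Step 2: lo=4, hi=6, mid=5, val=88
Step 3: lo=4, hi=4, mid=4, val=81

Found at index 4


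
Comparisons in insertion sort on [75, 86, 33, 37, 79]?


Algorithm: insertion sort
Input: [75, 86, 33, 37, 79]
Sorted: [33, 37, 75, 79, 86]

8


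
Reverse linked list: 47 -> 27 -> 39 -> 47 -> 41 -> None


Step 1: curr=47, set curr.next=prev(None) | reversed so far: 47
Step 2: curr=27, set curr.next=prev(47) | reversed so far: 27 -> 47
Step 3: curr=39, set curr.next=prev(27) | reversed so far: 39 -> 27 -> 47
Step 4: curr=47, set curr.next=prev(39) | reversed so far: 47 -> 39 -> 27 -> 47
Step 5: curr=41, set curr.next=prev(47) | reversed so far: 41 -> 47 -> 39 -> 27 -> 47

41 -> 47 -> 39 -> 27 -> 47 -> None


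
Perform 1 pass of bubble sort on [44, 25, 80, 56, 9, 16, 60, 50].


Initial: [44, 25, 80, 56, 9, 16, 60, 50]
Pass 1: [25, 44, 56, 9, 16, 60, 50, 80] (6 swaps)

After 1 pass: [25, 44, 56, 9, 16, 60, 50, 80]


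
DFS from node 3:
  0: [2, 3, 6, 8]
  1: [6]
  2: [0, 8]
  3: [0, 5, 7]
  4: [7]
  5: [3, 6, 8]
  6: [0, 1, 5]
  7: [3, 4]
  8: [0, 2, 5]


Visit 3, push [7, 5, 0]
Visit 0, push [8, 6, 2]
Visit 2, push [8]
Visit 8, push [5]
Visit 5, push [6]
Visit 6, push [1]
Visit 1, push []
Visit 7, push [4]
Visit 4, push []

DFS order: [3, 0, 2, 8, 5, 6, 1, 7, 4]


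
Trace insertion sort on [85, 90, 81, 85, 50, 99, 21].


Initial: [85, 90, 81, 85, 50, 99, 21]
Insert 90: [85, 90, 81, 85, 50, 99, 21]
Insert 81: [81, 85, 90, 85, 50, 99, 21]
Insert 85: [81, 85, 85, 90, 50, 99, 21]
Insert 50: [50, 81, 85, 85, 90, 99, 21]
Insert 99: [50, 81, 85, 85, 90, 99, 21]
Insert 21: [21, 50, 81, 85, 85, 90, 99]

Sorted: [21, 50, 81, 85, 85, 90, 99]


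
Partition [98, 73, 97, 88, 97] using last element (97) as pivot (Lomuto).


Pivot: 97
  73 <= 97: swap -> [73, 98, 97, 88, 97]
  97 <= 97: swap -> [73, 97, 98, 88, 97]
  88 <= 97: swap -> [73, 97, 88, 98, 97]
Place pivot at 3: [73, 97, 88, 97, 98]

Partitioned: [73, 97, 88, 97, 98]


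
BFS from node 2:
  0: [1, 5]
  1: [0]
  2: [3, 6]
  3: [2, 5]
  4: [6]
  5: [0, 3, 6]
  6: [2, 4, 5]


Visit 2, enqueue [3, 6]
Visit 3, enqueue [5]
Visit 6, enqueue [4]
Visit 5, enqueue [0]
Visit 4, enqueue []
Visit 0, enqueue [1]
Visit 1, enqueue []

BFS order: [2, 3, 6, 5, 4, 0, 1]


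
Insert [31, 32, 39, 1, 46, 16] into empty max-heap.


Insert 31: [31]
Insert 32: [32, 31]
Insert 39: [39, 31, 32]
Insert 1: [39, 31, 32, 1]
Insert 46: [46, 39, 32, 1, 31]
Insert 16: [46, 39, 32, 1, 31, 16]

Final heap: [46, 39, 32, 1, 31, 16]


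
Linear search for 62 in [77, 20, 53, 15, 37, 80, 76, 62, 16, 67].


i=0: 77!=62
i=1: 20!=62
i=2: 53!=62
i=3: 15!=62
i=4: 37!=62
i=5: 80!=62
i=6: 76!=62
i=7: 62==62 found!

Found at 7, 8 comps


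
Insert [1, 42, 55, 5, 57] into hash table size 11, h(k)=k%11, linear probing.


Insert 1: h=1 -> slot 1
Insert 42: h=9 -> slot 9
Insert 55: h=0 -> slot 0
Insert 5: h=5 -> slot 5
Insert 57: h=2 -> slot 2

Table: [55, 1, 57, None, None, 5, None, None, None, 42, None]


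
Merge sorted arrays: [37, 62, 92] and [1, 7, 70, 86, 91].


Take 1 from B
Take 7 from B
Take 37 from A
Take 62 from A
Take 70 from B
Take 86 from B
Take 91 from B

Merged: [1, 7, 37, 62, 70, 86, 91, 92]


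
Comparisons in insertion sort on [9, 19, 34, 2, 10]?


Algorithm: insertion sort
Input: [9, 19, 34, 2, 10]
Sorted: [2, 9, 10, 19, 34]

8


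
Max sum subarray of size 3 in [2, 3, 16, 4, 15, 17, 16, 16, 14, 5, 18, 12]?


[0:3]: 21
[1:4]: 23
[2:5]: 35
[3:6]: 36
[4:7]: 48
[5:8]: 49
[6:9]: 46
[7:10]: 35
[8:11]: 37
[9:12]: 35

Max: 49 at [5:8]


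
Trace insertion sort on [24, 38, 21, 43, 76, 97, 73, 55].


Initial: [24, 38, 21, 43, 76, 97, 73, 55]
Insert 38: [24, 38, 21, 43, 76, 97, 73, 55]
Insert 21: [21, 24, 38, 43, 76, 97, 73, 55]
Insert 43: [21, 24, 38, 43, 76, 97, 73, 55]
Insert 76: [21, 24, 38, 43, 76, 97, 73, 55]
Insert 97: [21, 24, 38, 43, 76, 97, 73, 55]
Insert 73: [21, 24, 38, 43, 73, 76, 97, 55]
Insert 55: [21, 24, 38, 43, 55, 73, 76, 97]

Sorted: [21, 24, 38, 43, 55, 73, 76, 97]


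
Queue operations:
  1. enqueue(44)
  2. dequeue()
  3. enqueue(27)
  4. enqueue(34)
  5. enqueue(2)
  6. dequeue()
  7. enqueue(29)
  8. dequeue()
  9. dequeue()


enqueue(44) -> [44]
dequeue()->44, []
enqueue(27) -> [27]
enqueue(34) -> [27, 34]
enqueue(2) -> [27, 34, 2]
dequeue()->27, [34, 2]
enqueue(29) -> [34, 2, 29]
dequeue()->34, [2, 29]
dequeue()->2, [29]

Final queue: [29]


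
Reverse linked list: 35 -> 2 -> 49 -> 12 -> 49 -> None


Step 1: curr=35, set curr.next=prev(None) | reversed so far: 35
Step 2: curr=2, set curr.next=prev(35) | reversed so far: 2 -> 35
Step 3: curr=49, set curr.next=prev(2) | reversed so far: 49 -> 2 -> 35
Step 4: curr=12, set curr.next=prev(49) | reversed so far: 12 -> 49 -> 2 -> 35
Step 5: curr=49, set curr.next=prev(12) | reversed so far: 49 -> 12 -> 49 -> 2 -> 35

49 -> 12 -> 49 -> 2 -> 35 -> None


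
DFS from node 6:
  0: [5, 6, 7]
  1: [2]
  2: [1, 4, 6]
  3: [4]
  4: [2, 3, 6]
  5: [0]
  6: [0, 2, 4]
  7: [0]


Visit 6, push [4, 2, 0]
Visit 0, push [7, 5]
Visit 5, push []
Visit 7, push []
Visit 2, push [4, 1]
Visit 1, push []
Visit 4, push [3]
Visit 3, push []

DFS order: [6, 0, 5, 7, 2, 1, 4, 3]


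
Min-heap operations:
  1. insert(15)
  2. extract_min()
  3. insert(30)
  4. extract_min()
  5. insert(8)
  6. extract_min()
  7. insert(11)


insert(15) -> [15]
extract_min()->15, []
insert(30) -> [30]
extract_min()->30, []
insert(8) -> [8]
extract_min()->8, []
insert(11) -> [11]

Final heap: [11]


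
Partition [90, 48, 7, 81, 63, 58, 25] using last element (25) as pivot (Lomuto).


Pivot: 25
  7 <= 25: swap -> [7, 48, 90, 81, 63, 58, 25]
Place pivot at 1: [7, 25, 90, 81, 63, 58, 48]

Partitioned: [7, 25, 90, 81, 63, 58, 48]


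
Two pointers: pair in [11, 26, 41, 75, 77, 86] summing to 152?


lo=0(11)+hi=5(86)=97
lo=1(26)+hi=5(86)=112
lo=2(41)+hi=5(86)=127
lo=3(75)+hi=5(86)=161
lo=3(75)+hi=4(77)=152

Yes: 75+77=152


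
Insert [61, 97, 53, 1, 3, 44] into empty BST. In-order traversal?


Insert 61: root
Insert 97: R from 61
Insert 53: L from 61
Insert 1: L from 61 -> L from 53
Insert 3: L from 61 -> L from 53 -> R from 1
Insert 44: L from 61 -> L from 53 -> R from 1 -> R from 3

In-order: [1, 3, 44, 53, 61, 97]


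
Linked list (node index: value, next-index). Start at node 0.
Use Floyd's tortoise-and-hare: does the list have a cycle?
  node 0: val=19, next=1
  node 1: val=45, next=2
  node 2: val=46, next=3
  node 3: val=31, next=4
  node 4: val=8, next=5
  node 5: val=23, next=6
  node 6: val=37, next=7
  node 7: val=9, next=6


Floyd's tortoise (slow, +1) and hare (fast, +2):
  init: slow=0, fast=0
  step 1: slow=1, fast=2
  step 2: slow=2, fast=4
  step 3: slow=3, fast=6
  step 4: slow=4, fast=6
  step 5: slow=5, fast=6
  step 6: slow=6, fast=6
  slow == fast at node 6: cycle detected

Cycle: yes


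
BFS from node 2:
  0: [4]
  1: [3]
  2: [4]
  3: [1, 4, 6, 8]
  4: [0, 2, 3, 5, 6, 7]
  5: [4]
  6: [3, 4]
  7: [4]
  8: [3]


Visit 2, enqueue [4]
Visit 4, enqueue [0, 3, 5, 6, 7]
Visit 0, enqueue []
Visit 3, enqueue [1, 8]
Visit 5, enqueue []
Visit 6, enqueue []
Visit 7, enqueue []
Visit 1, enqueue []
Visit 8, enqueue []

BFS order: [2, 4, 0, 3, 5, 6, 7, 1, 8]


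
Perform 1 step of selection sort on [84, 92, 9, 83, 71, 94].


Initial: [84, 92, 9, 83, 71, 94]
Step 1: min=9 at 2
  Swap: [9, 92, 84, 83, 71, 94]

After 1 step: [9, 92, 84, 83, 71, 94]


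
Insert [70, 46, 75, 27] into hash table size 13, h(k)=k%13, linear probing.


Insert 70: h=5 -> slot 5
Insert 46: h=7 -> slot 7
Insert 75: h=10 -> slot 10
Insert 27: h=1 -> slot 1

Table: [None, 27, None, None, None, 70, None, 46, None, None, 75, None, None]


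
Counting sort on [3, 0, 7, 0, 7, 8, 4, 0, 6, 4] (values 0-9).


Input: [3, 0, 7, 0, 7, 8, 4, 0, 6, 4]
Counts: [3, 0, 0, 1, 2, 0, 1, 2, 1, 0]

Sorted: [0, 0, 0, 3, 4, 4, 6, 7, 7, 8]


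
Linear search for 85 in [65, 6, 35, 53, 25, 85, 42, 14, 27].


i=0: 65!=85
i=1: 6!=85
i=2: 35!=85
i=3: 53!=85
i=4: 25!=85
i=5: 85==85 found!

Found at 5, 6 comps


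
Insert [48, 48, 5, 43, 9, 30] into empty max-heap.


Insert 48: [48]
Insert 48: [48, 48]
Insert 5: [48, 48, 5]
Insert 43: [48, 48, 5, 43]
Insert 9: [48, 48, 5, 43, 9]
Insert 30: [48, 48, 30, 43, 9, 5]

Final heap: [48, 48, 30, 43, 9, 5]


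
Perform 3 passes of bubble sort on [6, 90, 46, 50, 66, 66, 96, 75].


Initial: [6, 90, 46, 50, 66, 66, 96, 75]
Pass 1: [6, 46, 50, 66, 66, 90, 75, 96] (5 swaps)
Pass 2: [6, 46, 50, 66, 66, 75, 90, 96] (1 swaps)
Pass 3: [6, 46, 50, 66, 66, 75, 90, 96] (0 swaps)

After 3 passes: [6, 46, 50, 66, 66, 75, 90, 96]


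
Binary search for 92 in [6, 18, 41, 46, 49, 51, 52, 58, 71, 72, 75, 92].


Step 1: lo=0, hi=11, mid=5, val=51
Step 2: lo=6, hi=11, mid=8, val=71
Step 3: lo=9, hi=11, mid=10, val=75
Step 4: lo=11, hi=11, mid=11, val=92

Found at index 11


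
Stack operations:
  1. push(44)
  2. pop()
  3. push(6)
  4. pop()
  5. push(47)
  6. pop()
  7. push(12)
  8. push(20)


push(44) -> [44]
pop()->44, []
push(6) -> [6]
pop()->6, []
push(47) -> [47]
pop()->47, []
push(12) -> [12]
push(20) -> [12, 20]

Final stack: [12, 20]


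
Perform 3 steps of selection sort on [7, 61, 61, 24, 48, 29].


Initial: [7, 61, 61, 24, 48, 29]
Step 1: min=7 at 0
  Swap: [7, 61, 61, 24, 48, 29]
Step 2: min=24 at 3
  Swap: [7, 24, 61, 61, 48, 29]
Step 3: min=29 at 5
  Swap: [7, 24, 29, 61, 48, 61]

After 3 steps: [7, 24, 29, 61, 48, 61]


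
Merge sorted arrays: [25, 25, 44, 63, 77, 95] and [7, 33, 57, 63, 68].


Take 7 from B
Take 25 from A
Take 25 from A
Take 33 from B
Take 44 from A
Take 57 from B
Take 63 from A
Take 63 from B
Take 68 from B

Merged: [7, 25, 25, 33, 44, 57, 63, 63, 68, 77, 95]


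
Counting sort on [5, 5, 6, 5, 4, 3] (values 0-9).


Input: [5, 5, 6, 5, 4, 3]
Counts: [0, 0, 0, 1, 1, 3, 1, 0, 0, 0]

Sorted: [3, 4, 5, 5, 5, 6]


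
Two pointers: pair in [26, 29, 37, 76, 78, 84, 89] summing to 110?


lo=0(26)+hi=6(89)=115
lo=0(26)+hi=5(84)=110

Yes: 26+84=110


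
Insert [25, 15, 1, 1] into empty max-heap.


Insert 25: [25]
Insert 15: [25, 15]
Insert 1: [25, 15, 1]
Insert 1: [25, 15, 1, 1]

Final heap: [25, 15, 1, 1]


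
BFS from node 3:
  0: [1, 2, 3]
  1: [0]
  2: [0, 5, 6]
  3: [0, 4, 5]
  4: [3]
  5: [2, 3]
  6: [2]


Visit 3, enqueue [0, 4, 5]
Visit 0, enqueue [1, 2]
Visit 4, enqueue []
Visit 5, enqueue []
Visit 1, enqueue []
Visit 2, enqueue [6]
Visit 6, enqueue []

BFS order: [3, 0, 4, 5, 1, 2, 6]


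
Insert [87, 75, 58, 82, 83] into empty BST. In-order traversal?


Insert 87: root
Insert 75: L from 87
Insert 58: L from 87 -> L from 75
Insert 82: L from 87 -> R from 75
Insert 83: L from 87 -> R from 75 -> R from 82

In-order: [58, 75, 82, 83, 87]


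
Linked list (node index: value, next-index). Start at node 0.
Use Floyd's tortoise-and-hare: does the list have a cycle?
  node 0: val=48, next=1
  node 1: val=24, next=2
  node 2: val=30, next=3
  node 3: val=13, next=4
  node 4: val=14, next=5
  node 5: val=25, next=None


Floyd's tortoise (slow, +1) and hare (fast, +2):
  init: slow=0, fast=0
  step 1: slow=1, fast=2
  step 2: slow=2, fast=4
  step 3: fast 4->5->None, no cycle

Cycle: no


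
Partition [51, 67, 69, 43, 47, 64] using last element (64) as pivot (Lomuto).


Pivot: 64
  51 <= 64: advance i (no swap)
  43 <= 64: swap -> [51, 43, 69, 67, 47, 64]
  47 <= 64: swap -> [51, 43, 47, 67, 69, 64]
Place pivot at 3: [51, 43, 47, 64, 69, 67]

Partitioned: [51, 43, 47, 64, 69, 67]


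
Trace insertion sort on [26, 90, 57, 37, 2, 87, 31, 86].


Initial: [26, 90, 57, 37, 2, 87, 31, 86]
Insert 90: [26, 90, 57, 37, 2, 87, 31, 86]
Insert 57: [26, 57, 90, 37, 2, 87, 31, 86]
Insert 37: [26, 37, 57, 90, 2, 87, 31, 86]
Insert 2: [2, 26, 37, 57, 90, 87, 31, 86]
Insert 87: [2, 26, 37, 57, 87, 90, 31, 86]
Insert 31: [2, 26, 31, 37, 57, 87, 90, 86]
Insert 86: [2, 26, 31, 37, 57, 86, 87, 90]

Sorted: [2, 26, 31, 37, 57, 86, 87, 90]


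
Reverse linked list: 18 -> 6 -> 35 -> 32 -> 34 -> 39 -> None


Step 1: curr=18, set curr.next=prev(None) | reversed so far: 18
Step 2: curr=6, set curr.next=prev(18) | reversed so far: 6 -> 18
Step 3: curr=35, set curr.next=prev(6) | reversed so far: 35 -> 6 -> 18
Step 4: curr=32, set curr.next=prev(35) | reversed so far: 32 -> 35 -> 6 -> 18
Step 5: curr=34, set curr.next=prev(32) | reversed so far: 34 -> 32 -> 35 -> 6 -> 18
Step 6: curr=39, set curr.next=prev(34) | reversed so far: 39 -> 34 -> 32 -> 35 -> 6 -> 18

39 -> 34 -> 32 -> 35 -> 6 -> 18 -> None


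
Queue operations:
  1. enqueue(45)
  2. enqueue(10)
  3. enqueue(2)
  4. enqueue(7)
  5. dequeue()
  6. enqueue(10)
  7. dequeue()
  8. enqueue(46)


enqueue(45) -> [45]
enqueue(10) -> [45, 10]
enqueue(2) -> [45, 10, 2]
enqueue(7) -> [45, 10, 2, 7]
dequeue()->45, [10, 2, 7]
enqueue(10) -> [10, 2, 7, 10]
dequeue()->10, [2, 7, 10]
enqueue(46) -> [2, 7, 10, 46]

Final queue: [2, 7, 10, 46]


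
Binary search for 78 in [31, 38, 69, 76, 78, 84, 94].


Step 1: lo=0, hi=6, mid=3, val=76
Step 2: lo=4, hi=6, mid=5, val=84
Step 3: lo=4, hi=4, mid=4, val=78

Found at index 4


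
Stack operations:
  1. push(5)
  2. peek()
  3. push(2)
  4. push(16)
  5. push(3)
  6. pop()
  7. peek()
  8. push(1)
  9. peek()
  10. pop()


push(5) -> [5]
peek()->5
push(2) -> [5, 2]
push(16) -> [5, 2, 16]
push(3) -> [5, 2, 16, 3]
pop()->3, [5, 2, 16]
peek()->16
push(1) -> [5, 2, 16, 1]
peek()->1
pop()->1, [5, 2, 16]

Final stack: [5, 2, 16]


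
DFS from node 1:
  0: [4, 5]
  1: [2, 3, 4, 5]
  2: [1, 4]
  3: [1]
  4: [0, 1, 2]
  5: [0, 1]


Visit 1, push [5, 4, 3, 2]
Visit 2, push [4]
Visit 4, push [0]
Visit 0, push [5]
Visit 5, push []
Visit 3, push []

DFS order: [1, 2, 4, 0, 5, 3]


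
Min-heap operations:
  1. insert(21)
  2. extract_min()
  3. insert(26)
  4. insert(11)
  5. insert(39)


insert(21) -> [21]
extract_min()->21, []
insert(26) -> [26]
insert(11) -> [11, 26]
insert(39) -> [11, 26, 39]

Final heap: [11, 26, 39]


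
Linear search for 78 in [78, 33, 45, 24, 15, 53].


i=0: 78==78 found!

Found at 0, 1 comps


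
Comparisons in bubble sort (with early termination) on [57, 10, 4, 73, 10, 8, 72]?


Algorithm: bubble sort (with early termination)
Input: [57, 10, 4, 73, 10, 8, 72]
Sorted: [4, 8, 10, 10, 57, 72, 73]

20


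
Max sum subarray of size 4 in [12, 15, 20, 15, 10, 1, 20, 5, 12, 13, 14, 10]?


[0:4]: 62
[1:5]: 60
[2:6]: 46
[3:7]: 46
[4:8]: 36
[5:9]: 38
[6:10]: 50
[7:11]: 44
[8:12]: 49

Max: 62 at [0:4]


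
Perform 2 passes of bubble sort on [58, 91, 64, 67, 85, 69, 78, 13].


Initial: [58, 91, 64, 67, 85, 69, 78, 13]
Pass 1: [58, 64, 67, 85, 69, 78, 13, 91] (6 swaps)
Pass 2: [58, 64, 67, 69, 78, 13, 85, 91] (3 swaps)

After 2 passes: [58, 64, 67, 69, 78, 13, 85, 91]


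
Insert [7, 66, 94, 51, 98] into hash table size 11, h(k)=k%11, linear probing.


Insert 7: h=7 -> slot 7
Insert 66: h=0 -> slot 0
Insert 94: h=6 -> slot 6
Insert 51: h=7, 1 probes -> slot 8
Insert 98: h=10 -> slot 10

Table: [66, None, None, None, None, None, 94, 7, 51, None, 98]


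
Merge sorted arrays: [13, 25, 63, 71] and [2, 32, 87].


Take 2 from B
Take 13 from A
Take 25 from A
Take 32 from B
Take 63 from A
Take 71 from A

Merged: [2, 13, 25, 32, 63, 71, 87]


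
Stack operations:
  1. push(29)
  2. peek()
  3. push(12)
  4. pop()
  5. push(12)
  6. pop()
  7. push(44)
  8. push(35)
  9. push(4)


push(29) -> [29]
peek()->29
push(12) -> [29, 12]
pop()->12, [29]
push(12) -> [29, 12]
pop()->12, [29]
push(44) -> [29, 44]
push(35) -> [29, 44, 35]
push(4) -> [29, 44, 35, 4]

Final stack: [29, 44, 35, 4]


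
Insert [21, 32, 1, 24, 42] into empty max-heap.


Insert 21: [21]
Insert 32: [32, 21]
Insert 1: [32, 21, 1]
Insert 24: [32, 24, 1, 21]
Insert 42: [42, 32, 1, 21, 24]

Final heap: [42, 32, 1, 21, 24]


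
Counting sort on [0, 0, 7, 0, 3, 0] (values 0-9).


Input: [0, 0, 7, 0, 3, 0]
Counts: [4, 0, 0, 1, 0, 0, 0, 1, 0, 0]

Sorted: [0, 0, 0, 0, 3, 7]


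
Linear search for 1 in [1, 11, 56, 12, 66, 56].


i=0: 1==1 found!

Found at 0, 1 comps


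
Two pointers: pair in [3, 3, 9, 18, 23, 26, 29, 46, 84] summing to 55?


lo=0(3)+hi=8(84)=87
lo=0(3)+hi=7(46)=49
lo=1(3)+hi=7(46)=49
lo=2(9)+hi=7(46)=55

Yes: 9+46=55


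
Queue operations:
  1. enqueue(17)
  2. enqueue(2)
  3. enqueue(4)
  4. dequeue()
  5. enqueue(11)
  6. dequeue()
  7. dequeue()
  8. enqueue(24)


enqueue(17) -> [17]
enqueue(2) -> [17, 2]
enqueue(4) -> [17, 2, 4]
dequeue()->17, [2, 4]
enqueue(11) -> [2, 4, 11]
dequeue()->2, [4, 11]
dequeue()->4, [11]
enqueue(24) -> [11, 24]

Final queue: [11, 24]


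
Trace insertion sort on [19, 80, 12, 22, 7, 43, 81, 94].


Initial: [19, 80, 12, 22, 7, 43, 81, 94]
Insert 80: [19, 80, 12, 22, 7, 43, 81, 94]
Insert 12: [12, 19, 80, 22, 7, 43, 81, 94]
Insert 22: [12, 19, 22, 80, 7, 43, 81, 94]
Insert 7: [7, 12, 19, 22, 80, 43, 81, 94]
Insert 43: [7, 12, 19, 22, 43, 80, 81, 94]
Insert 81: [7, 12, 19, 22, 43, 80, 81, 94]
Insert 94: [7, 12, 19, 22, 43, 80, 81, 94]

Sorted: [7, 12, 19, 22, 43, 80, 81, 94]


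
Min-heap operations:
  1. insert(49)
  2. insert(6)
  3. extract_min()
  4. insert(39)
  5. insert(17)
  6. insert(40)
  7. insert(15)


insert(49) -> [49]
insert(6) -> [6, 49]
extract_min()->6, [49]
insert(39) -> [39, 49]
insert(17) -> [17, 49, 39]
insert(40) -> [17, 40, 39, 49]
insert(15) -> [15, 17, 39, 49, 40]

Final heap: [15, 17, 39, 49, 40]


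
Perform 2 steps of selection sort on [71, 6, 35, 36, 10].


Initial: [71, 6, 35, 36, 10]
Step 1: min=6 at 1
  Swap: [6, 71, 35, 36, 10]
Step 2: min=10 at 4
  Swap: [6, 10, 35, 36, 71]

After 2 steps: [6, 10, 35, 36, 71]


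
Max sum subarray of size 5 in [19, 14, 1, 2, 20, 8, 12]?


[0:5]: 56
[1:6]: 45
[2:7]: 43

Max: 56 at [0:5]


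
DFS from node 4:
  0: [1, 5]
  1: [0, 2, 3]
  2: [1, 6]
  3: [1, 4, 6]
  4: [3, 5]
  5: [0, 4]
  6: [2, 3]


Visit 4, push [5, 3]
Visit 3, push [6, 1]
Visit 1, push [2, 0]
Visit 0, push [5]
Visit 5, push []
Visit 2, push [6]
Visit 6, push []

DFS order: [4, 3, 1, 0, 5, 2, 6]


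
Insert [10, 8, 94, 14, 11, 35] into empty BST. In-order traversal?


Insert 10: root
Insert 8: L from 10
Insert 94: R from 10
Insert 14: R from 10 -> L from 94
Insert 11: R from 10 -> L from 94 -> L from 14
Insert 35: R from 10 -> L from 94 -> R from 14

In-order: [8, 10, 11, 14, 35, 94]


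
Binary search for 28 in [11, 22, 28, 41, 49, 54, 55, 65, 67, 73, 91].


Step 1: lo=0, hi=10, mid=5, val=54
Step 2: lo=0, hi=4, mid=2, val=28

Found at index 2


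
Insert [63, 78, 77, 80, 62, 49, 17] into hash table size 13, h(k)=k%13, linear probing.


Insert 63: h=11 -> slot 11
Insert 78: h=0 -> slot 0
Insert 77: h=12 -> slot 12
Insert 80: h=2 -> slot 2
Insert 62: h=10 -> slot 10
Insert 49: h=10, 4 probes -> slot 1
Insert 17: h=4 -> slot 4

Table: [78, 49, 80, None, 17, None, None, None, None, None, 62, 63, 77]


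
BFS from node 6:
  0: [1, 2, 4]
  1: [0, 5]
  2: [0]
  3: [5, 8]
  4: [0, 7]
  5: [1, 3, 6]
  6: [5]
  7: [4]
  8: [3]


Visit 6, enqueue [5]
Visit 5, enqueue [1, 3]
Visit 1, enqueue [0]
Visit 3, enqueue [8]
Visit 0, enqueue [2, 4]
Visit 8, enqueue []
Visit 2, enqueue []
Visit 4, enqueue [7]
Visit 7, enqueue []

BFS order: [6, 5, 1, 3, 0, 8, 2, 4, 7]


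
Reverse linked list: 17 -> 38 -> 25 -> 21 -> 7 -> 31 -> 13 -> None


Step 1: curr=17, set curr.next=prev(None) | reversed so far: 17
Step 2: curr=38, set curr.next=prev(17) | reversed so far: 38 -> 17
Step 3: curr=25, set curr.next=prev(38) | reversed so far: 25 -> 38 -> 17
Step 4: curr=21, set curr.next=prev(25) | reversed so far: 21 -> 25 -> 38 -> 17
Step 5: curr=7, set curr.next=prev(21) | reversed so far: 7 -> 21 -> 25 -> 38 -> 17
Step 6: curr=31, set curr.next=prev(7) | reversed so far: 31 -> 7 -> 21 -> 25 -> 38 -> 17
Step 7: curr=13, set curr.next=prev(31) | reversed so far: 13 -> 31 -> 7 -> 21 -> 25 -> 38 -> 17

13 -> 31 -> 7 -> 21 -> 25 -> 38 -> 17 -> None


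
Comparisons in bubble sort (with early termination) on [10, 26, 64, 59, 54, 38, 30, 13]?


Algorithm: bubble sort (with early termination)
Input: [10, 26, 64, 59, 54, 38, 30, 13]
Sorted: [10, 13, 26, 30, 38, 54, 59, 64]

28


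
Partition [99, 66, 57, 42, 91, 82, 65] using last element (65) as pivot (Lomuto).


Pivot: 65
  57 <= 65: swap -> [57, 66, 99, 42, 91, 82, 65]
  42 <= 65: swap -> [57, 42, 99, 66, 91, 82, 65]
Place pivot at 2: [57, 42, 65, 66, 91, 82, 99]

Partitioned: [57, 42, 65, 66, 91, 82, 99]


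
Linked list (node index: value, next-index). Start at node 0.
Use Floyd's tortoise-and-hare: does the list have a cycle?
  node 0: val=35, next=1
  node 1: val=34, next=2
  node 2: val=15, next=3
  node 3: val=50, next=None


Floyd's tortoise (slow, +1) and hare (fast, +2):
  init: slow=0, fast=0
  step 1: slow=1, fast=2
  step 2: fast 2->3->None, no cycle

Cycle: no


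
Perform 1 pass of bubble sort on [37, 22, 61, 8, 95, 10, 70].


Initial: [37, 22, 61, 8, 95, 10, 70]
Pass 1: [22, 37, 8, 61, 10, 70, 95] (4 swaps)

After 1 pass: [22, 37, 8, 61, 10, 70, 95]


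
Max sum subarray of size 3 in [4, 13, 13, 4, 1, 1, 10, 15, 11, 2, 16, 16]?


[0:3]: 30
[1:4]: 30
[2:5]: 18
[3:6]: 6
[4:7]: 12
[5:8]: 26
[6:9]: 36
[7:10]: 28
[8:11]: 29
[9:12]: 34

Max: 36 at [6:9]


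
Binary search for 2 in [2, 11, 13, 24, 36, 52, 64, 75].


Step 1: lo=0, hi=7, mid=3, val=24
Step 2: lo=0, hi=2, mid=1, val=11
Step 3: lo=0, hi=0, mid=0, val=2

Found at index 0


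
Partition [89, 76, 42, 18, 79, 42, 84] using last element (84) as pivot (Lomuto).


Pivot: 84
  76 <= 84: swap -> [76, 89, 42, 18, 79, 42, 84]
  42 <= 84: swap -> [76, 42, 89, 18, 79, 42, 84]
  18 <= 84: swap -> [76, 42, 18, 89, 79, 42, 84]
  79 <= 84: swap -> [76, 42, 18, 79, 89, 42, 84]
  42 <= 84: swap -> [76, 42, 18, 79, 42, 89, 84]
Place pivot at 5: [76, 42, 18, 79, 42, 84, 89]

Partitioned: [76, 42, 18, 79, 42, 84, 89]


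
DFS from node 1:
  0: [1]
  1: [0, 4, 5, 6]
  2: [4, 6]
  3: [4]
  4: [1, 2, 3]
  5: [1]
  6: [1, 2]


Visit 1, push [6, 5, 4, 0]
Visit 0, push []
Visit 4, push [3, 2]
Visit 2, push [6]
Visit 6, push []
Visit 3, push []
Visit 5, push []

DFS order: [1, 0, 4, 2, 6, 3, 5]


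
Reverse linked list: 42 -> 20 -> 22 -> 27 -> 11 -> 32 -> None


Step 1: curr=42, set curr.next=prev(None) | reversed so far: 42
Step 2: curr=20, set curr.next=prev(42) | reversed so far: 20 -> 42
Step 3: curr=22, set curr.next=prev(20) | reversed so far: 22 -> 20 -> 42
Step 4: curr=27, set curr.next=prev(22) | reversed so far: 27 -> 22 -> 20 -> 42
Step 5: curr=11, set curr.next=prev(27) | reversed so far: 11 -> 27 -> 22 -> 20 -> 42
Step 6: curr=32, set curr.next=prev(11) | reversed so far: 32 -> 11 -> 27 -> 22 -> 20 -> 42

32 -> 11 -> 27 -> 22 -> 20 -> 42 -> None


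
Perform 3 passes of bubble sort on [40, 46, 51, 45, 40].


Initial: [40, 46, 51, 45, 40]
Pass 1: [40, 46, 45, 40, 51] (2 swaps)
Pass 2: [40, 45, 40, 46, 51] (2 swaps)
Pass 3: [40, 40, 45, 46, 51] (1 swaps)

After 3 passes: [40, 40, 45, 46, 51]


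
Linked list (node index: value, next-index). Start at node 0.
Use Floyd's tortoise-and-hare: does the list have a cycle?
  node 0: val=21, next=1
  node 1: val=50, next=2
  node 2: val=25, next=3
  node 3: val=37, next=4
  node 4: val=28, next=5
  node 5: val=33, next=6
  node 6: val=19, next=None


Floyd's tortoise (slow, +1) and hare (fast, +2):
  init: slow=0, fast=0
  step 1: slow=1, fast=2
  step 2: slow=2, fast=4
  step 3: slow=3, fast=6
  step 4: fast -> None, no cycle

Cycle: no


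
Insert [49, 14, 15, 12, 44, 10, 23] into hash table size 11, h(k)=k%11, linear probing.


Insert 49: h=5 -> slot 5
Insert 14: h=3 -> slot 3
Insert 15: h=4 -> slot 4
Insert 12: h=1 -> slot 1
Insert 44: h=0 -> slot 0
Insert 10: h=10 -> slot 10
Insert 23: h=1, 1 probes -> slot 2

Table: [44, 12, 23, 14, 15, 49, None, None, None, None, 10]


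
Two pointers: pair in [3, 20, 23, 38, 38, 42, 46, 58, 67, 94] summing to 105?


lo=0(3)+hi=9(94)=97
lo=1(20)+hi=9(94)=114
lo=1(20)+hi=8(67)=87
lo=2(23)+hi=8(67)=90
lo=3(38)+hi=8(67)=105

Yes: 38+67=105


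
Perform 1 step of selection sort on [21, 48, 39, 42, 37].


Initial: [21, 48, 39, 42, 37]
Step 1: min=21 at 0
  Swap: [21, 48, 39, 42, 37]

After 1 step: [21, 48, 39, 42, 37]


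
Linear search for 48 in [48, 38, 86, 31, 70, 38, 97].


i=0: 48==48 found!

Found at 0, 1 comps


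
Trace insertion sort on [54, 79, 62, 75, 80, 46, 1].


Initial: [54, 79, 62, 75, 80, 46, 1]
Insert 79: [54, 79, 62, 75, 80, 46, 1]
Insert 62: [54, 62, 79, 75, 80, 46, 1]
Insert 75: [54, 62, 75, 79, 80, 46, 1]
Insert 80: [54, 62, 75, 79, 80, 46, 1]
Insert 46: [46, 54, 62, 75, 79, 80, 1]
Insert 1: [1, 46, 54, 62, 75, 79, 80]

Sorted: [1, 46, 54, 62, 75, 79, 80]


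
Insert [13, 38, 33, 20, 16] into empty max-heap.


Insert 13: [13]
Insert 38: [38, 13]
Insert 33: [38, 13, 33]
Insert 20: [38, 20, 33, 13]
Insert 16: [38, 20, 33, 13, 16]

Final heap: [38, 20, 33, 13, 16]


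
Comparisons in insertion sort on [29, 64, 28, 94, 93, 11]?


Algorithm: insertion sort
Input: [29, 64, 28, 94, 93, 11]
Sorted: [11, 28, 29, 64, 93, 94]

11


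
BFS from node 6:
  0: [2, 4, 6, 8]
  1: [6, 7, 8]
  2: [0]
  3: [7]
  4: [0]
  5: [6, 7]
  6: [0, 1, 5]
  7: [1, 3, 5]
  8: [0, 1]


Visit 6, enqueue [0, 1, 5]
Visit 0, enqueue [2, 4, 8]
Visit 1, enqueue [7]
Visit 5, enqueue []
Visit 2, enqueue []
Visit 4, enqueue []
Visit 8, enqueue []
Visit 7, enqueue [3]
Visit 3, enqueue []

BFS order: [6, 0, 1, 5, 2, 4, 8, 7, 3]


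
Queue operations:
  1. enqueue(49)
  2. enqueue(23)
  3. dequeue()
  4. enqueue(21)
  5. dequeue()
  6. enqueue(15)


enqueue(49) -> [49]
enqueue(23) -> [49, 23]
dequeue()->49, [23]
enqueue(21) -> [23, 21]
dequeue()->23, [21]
enqueue(15) -> [21, 15]

Final queue: [21, 15]


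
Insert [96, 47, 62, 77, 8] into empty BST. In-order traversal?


Insert 96: root
Insert 47: L from 96
Insert 62: L from 96 -> R from 47
Insert 77: L from 96 -> R from 47 -> R from 62
Insert 8: L from 96 -> L from 47

In-order: [8, 47, 62, 77, 96]


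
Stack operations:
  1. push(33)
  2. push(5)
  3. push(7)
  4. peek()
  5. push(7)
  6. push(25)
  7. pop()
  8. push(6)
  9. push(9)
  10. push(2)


push(33) -> [33]
push(5) -> [33, 5]
push(7) -> [33, 5, 7]
peek()->7
push(7) -> [33, 5, 7, 7]
push(25) -> [33, 5, 7, 7, 25]
pop()->25, [33, 5, 7, 7]
push(6) -> [33, 5, 7, 7, 6]
push(9) -> [33, 5, 7, 7, 6, 9]
push(2) -> [33, 5, 7, 7, 6, 9, 2]

Final stack: [33, 5, 7, 7, 6, 9, 2]


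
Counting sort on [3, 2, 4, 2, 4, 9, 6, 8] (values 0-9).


Input: [3, 2, 4, 2, 4, 9, 6, 8]
Counts: [0, 0, 2, 1, 2, 0, 1, 0, 1, 1]

Sorted: [2, 2, 3, 4, 4, 6, 8, 9]


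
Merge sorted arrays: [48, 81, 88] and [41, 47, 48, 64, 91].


Take 41 from B
Take 47 from B
Take 48 from A
Take 48 from B
Take 64 from B
Take 81 from A
Take 88 from A

Merged: [41, 47, 48, 48, 64, 81, 88, 91]


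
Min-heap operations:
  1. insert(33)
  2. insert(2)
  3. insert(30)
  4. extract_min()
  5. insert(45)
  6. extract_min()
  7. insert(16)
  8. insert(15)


insert(33) -> [33]
insert(2) -> [2, 33]
insert(30) -> [2, 33, 30]
extract_min()->2, [30, 33]
insert(45) -> [30, 33, 45]
extract_min()->30, [33, 45]
insert(16) -> [16, 45, 33]
insert(15) -> [15, 16, 33, 45]

Final heap: [15, 16, 33, 45]


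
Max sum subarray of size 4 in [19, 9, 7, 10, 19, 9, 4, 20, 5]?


[0:4]: 45
[1:5]: 45
[2:6]: 45
[3:7]: 42
[4:8]: 52
[5:9]: 38

Max: 52 at [4:8]


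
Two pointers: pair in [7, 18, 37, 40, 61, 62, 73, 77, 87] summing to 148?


lo=0(7)+hi=8(87)=94
lo=1(18)+hi=8(87)=105
lo=2(37)+hi=8(87)=124
lo=3(40)+hi=8(87)=127
lo=4(61)+hi=8(87)=148

Yes: 61+87=148


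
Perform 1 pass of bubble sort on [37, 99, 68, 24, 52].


Initial: [37, 99, 68, 24, 52]
Pass 1: [37, 68, 24, 52, 99] (3 swaps)

After 1 pass: [37, 68, 24, 52, 99]


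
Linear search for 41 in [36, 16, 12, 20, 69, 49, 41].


i=0: 36!=41
i=1: 16!=41
i=2: 12!=41
i=3: 20!=41
i=4: 69!=41
i=5: 49!=41
i=6: 41==41 found!

Found at 6, 7 comps


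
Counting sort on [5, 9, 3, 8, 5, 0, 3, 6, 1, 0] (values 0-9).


Input: [5, 9, 3, 8, 5, 0, 3, 6, 1, 0]
Counts: [2, 1, 0, 2, 0, 2, 1, 0, 1, 1]

Sorted: [0, 0, 1, 3, 3, 5, 5, 6, 8, 9]


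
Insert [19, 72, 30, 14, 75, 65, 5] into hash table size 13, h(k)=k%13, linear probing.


Insert 19: h=6 -> slot 6
Insert 72: h=7 -> slot 7
Insert 30: h=4 -> slot 4
Insert 14: h=1 -> slot 1
Insert 75: h=10 -> slot 10
Insert 65: h=0 -> slot 0
Insert 5: h=5 -> slot 5

Table: [65, 14, None, None, 30, 5, 19, 72, None, None, 75, None, None]


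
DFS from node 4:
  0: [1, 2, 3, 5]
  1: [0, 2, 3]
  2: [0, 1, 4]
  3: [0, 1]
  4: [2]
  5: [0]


Visit 4, push [2]
Visit 2, push [1, 0]
Visit 0, push [5, 3, 1]
Visit 1, push [3]
Visit 3, push []
Visit 5, push []

DFS order: [4, 2, 0, 1, 3, 5]


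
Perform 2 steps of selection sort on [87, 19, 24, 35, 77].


Initial: [87, 19, 24, 35, 77]
Step 1: min=19 at 1
  Swap: [19, 87, 24, 35, 77]
Step 2: min=24 at 2
  Swap: [19, 24, 87, 35, 77]

After 2 steps: [19, 24, 87, 35, 77]


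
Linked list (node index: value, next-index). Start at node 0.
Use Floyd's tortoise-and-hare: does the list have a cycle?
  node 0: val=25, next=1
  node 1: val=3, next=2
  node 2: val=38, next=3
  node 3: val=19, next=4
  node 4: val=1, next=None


Floyd's tortoise (slow, +1) and hare (fast, +2):
  init: slow=0, fast=0
  step 1: slow=1, fast=2
  step 2: slow=2, fast=4
  step 3: fast -> None, no cycle

Cycle: no


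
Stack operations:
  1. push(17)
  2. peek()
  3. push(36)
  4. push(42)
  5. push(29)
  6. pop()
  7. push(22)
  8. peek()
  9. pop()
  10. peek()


push(17) -> [17]
peek()->17
push(36) -> [17, 36]
push(42) -> [17, 36, 42]
push(29) -> [17, 36, 42, 29]
pop()->29, [17, 36, 42]
push(22) -> [17, 36, 42, 22]
peek()->22
pop()->22, [17, 36, 42]
peek()->42

Final stack: [17, 36, 42]


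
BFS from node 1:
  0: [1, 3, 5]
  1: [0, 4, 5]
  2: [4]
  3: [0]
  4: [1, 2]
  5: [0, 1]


Visit 1, enqueue [0, 4, 5]
Visit 0, enqueue [3]
Visit 4, enqueue [2]
Visit 5, enqueue []
Visit 3, enqueue []
Visit 2, enqueue []

BFS order: [1, 0, 4, 5, 3, 2]


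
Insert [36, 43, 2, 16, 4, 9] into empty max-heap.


Insert 36: [36]
Insert 43: [43, 36]
Insert 2: [43, 36, 2]
Insert 16: [43, 36, 2, 16]
Insert 4: [43, 36, 2, 16, 4]
Insert 9: [43, 36, 9, 16, 4, 2]

Final heap: [43, 36, 9, 16, 4, 2]


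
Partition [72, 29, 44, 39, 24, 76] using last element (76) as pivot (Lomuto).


Pivot: 76
  72 <= 76: advance i (no swap)
  29 <= 76: advance i (no swap)
  44 <= 76: advance i (no swap)
  39 <= 76: advance i (no swap)
  24 <= 76: advance i (no swap)
Place pivot at 5: [72, 29, 44, 39, 24, 76]

Partitioned: [72, 29, 44, 39, 24, 76]


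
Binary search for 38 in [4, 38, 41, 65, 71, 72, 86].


Step 1: lo=0, hi=6, mid=3, val=65
Step 2: lo=0, hi=2, mid=1, val=38

Found at index 1


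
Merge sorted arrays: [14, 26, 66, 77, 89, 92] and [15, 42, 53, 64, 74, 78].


Take 14 from A
Take 15 from B
Take 26 from A
Take 42 from B
Take 53 from B
Take 64 from B
Take 66 from A
Take 74 from B
Take 77 from A
Take 78 from B

Merged: [14, 15, 26, 42, 53, 64, 66, 74, 77, 78, 89, 92]


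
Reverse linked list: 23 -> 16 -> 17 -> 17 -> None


Step 1: curr=23, set curr.next=prev(None) | reversed so far: 23
Step 2: curr=16, set curr.next=prev(23) | reversed so far: 16 -> 23
Step 3: curr=17, set curr.next=prev(16) | reversed so far: 17 -> 16 -> 23
Step 4: curr=17, set curr.next=prev(17) | reversed so far: 17 -> 17 -> 16 -> 23

17 -> 17 -> 16 -> 23 -> None


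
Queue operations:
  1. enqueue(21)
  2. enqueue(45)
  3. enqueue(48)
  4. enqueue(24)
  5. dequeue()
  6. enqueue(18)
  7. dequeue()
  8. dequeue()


enqueue(21) -> [21]
enqueue(45) -> [21, 45]
enqueue(48) -> [21, 45, 48]
enqueue(24) -> [21, 45, 48, 24]
dequeue()->21, [45, 48, 24]
enqueue(18) -> [45, 48, 24, 18]
dequeue()->45, [48, 24, 18]
dequeue()->48, [24, 18]

Final queue: [24, 18]


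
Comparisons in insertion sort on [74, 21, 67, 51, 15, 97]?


Algorithm: insertion sort
Input: [74, 21, 67, 51, 15, 97]
Sorted: [15, 21, 51, 67, 74, 97]

11


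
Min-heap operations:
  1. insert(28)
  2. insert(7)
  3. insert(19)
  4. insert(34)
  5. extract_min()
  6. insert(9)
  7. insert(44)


insert(28) -> [28]
insert(7) -> [7, 28]
insert(19) -> [7, 28, 19]
insert(34) -> [7, 28, 19, 34]
extract_min()->7, [19, 28, 34]
insert(9) -> [9, 19, 34, 28]
insert(44) -> [9, 19, 34, 28, 44]

Final heap: [9, 19, 34, 28, 44]


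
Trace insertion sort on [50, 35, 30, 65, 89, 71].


Initial: [50, 35, 30, 65, 89, 71]
Insert 35: [35, 50, 30, 65, 89, 71]
Insert 30: [30, 35, 50, 65, 89, 71]
Insert 65: [30, 35, 50, 65, 89, 71]
Insert 89: [30, 35, 50, 65, 89, 71]
Insert 71: [30, 35, 50, 65, 71, 89]

Sorted: [30, 35, 50, 65, 71, 89]


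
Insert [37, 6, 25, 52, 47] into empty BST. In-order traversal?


Insert 37: root
Insert 6: L from 37
Insert 25: L from 37 -> R from 6
Insert 52: R from 37
Insert 47: R from 37 -> L from 52

In-order: [6, 25, 37, 47, 52]


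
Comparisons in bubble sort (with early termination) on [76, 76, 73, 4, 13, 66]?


Algorithm: bubble sort (with early termination)
Input: [76, 76, 73, 4, 13, 66]
Sorted: [4, 13, 66, 73, 76, 76]

14


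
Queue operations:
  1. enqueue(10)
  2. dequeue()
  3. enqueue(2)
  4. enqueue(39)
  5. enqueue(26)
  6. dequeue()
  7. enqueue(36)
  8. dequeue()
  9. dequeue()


enqueue(10) -> [10]
dequeue()->10, []
enqueue(2) -> [2]
enqueue(39) -> [2, 39]
enqueue(26) -> [2, 39, 26]
dequeue()->2, [39, 26]
enqueue(36) -> [39, 26, 36]
dequeue()->39, [26, 36]
dequeue()->26, [36]

Final queue: [36]


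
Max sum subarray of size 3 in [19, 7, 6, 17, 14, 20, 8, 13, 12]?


[0:3]: 32
[1:4]: 30
[2:5]: 37
[3:6]: 51
[4:7]: 42
[5:8]: 41
[6:9]: 33

Max: 51 at [3:6]


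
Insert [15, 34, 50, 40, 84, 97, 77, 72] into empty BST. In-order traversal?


Insert 15: root
Insert 34: R from 15
Insert 50: R from 15 -> R from 34
Insert 40: R from 15 -> R from 34 -> L from 50
Insert 84: R from 15 -> R from 34 -> R from 50
Insert 97: R from 15 -> R from 34 -> R from 50 -> R from 84
Insert 77: R from 15 -> R from 34 -> R from 50 -> L from 84
Insert 72: R from 15 -> R from 34 -> R from 50 -> L from 84 -> L from 77

In-order: [15, 34, 40, 50, 72, 77, 84, 97]


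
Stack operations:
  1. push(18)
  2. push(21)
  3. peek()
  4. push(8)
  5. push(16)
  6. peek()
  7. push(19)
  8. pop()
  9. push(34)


push(18) -> [18]
push(21) -> [18, 21]
peek()->21
push(8) -> [18, 21, 8]
push(16) -> [18, 21, 8, 16]
peek()->16
push(19) -> [18, 21, 8, 16, 19]
pop()->19, [18, 21, 8, 16]
push(34) -> [18, 21, 8, 16, 34]

Final stack: [18, 21, 8, 16, 34]


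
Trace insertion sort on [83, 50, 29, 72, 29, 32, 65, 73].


Initial: [83, 50, 29, 72, 29, 32, 65, 73]
Insert 50: [50, 83, 29, 72, 29, 32, 65, 73]
Insert 29: [29, 50, 83, 72, 29, 32, 65, 73]
Insert 72: [29, 50, 72, 83, 29, 32, 65, 73]
Insert 29: [29, 29, 50, 72, 83, 32, 65, 73]
Insert 32: [29, 29, 32, 50, 72, 83, 65, 73]
Insert 65: [29, 29, 32, 50, 65, 72, 83, 73]
Insert 73: [29, 29, 32, 50, 65, 72, 73, 83]

Sorted: [29, 29, 32, 50, 65, 72, 73, 83]


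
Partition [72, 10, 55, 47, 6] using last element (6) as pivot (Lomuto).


Pivot: 6
Place pivot at 0: [6, 10, 55, 47, 72]

Partitioned: [6, 10, 55, 47, 72]


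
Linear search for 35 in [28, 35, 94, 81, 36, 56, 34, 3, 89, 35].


i=0: 28!=35
i=1: 35==35 found!

Found at 1, 2 comps


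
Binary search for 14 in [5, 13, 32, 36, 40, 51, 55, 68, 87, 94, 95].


Step 1: lo=0, hi=10, mid=5, val=51
Step 2: lo=0, hi=4, mid=2, val=32
Step 3: lo=0, hi=1, mid=0, val=5
Step 4: lo=1, hi=1, mid=1, val=13

Not found


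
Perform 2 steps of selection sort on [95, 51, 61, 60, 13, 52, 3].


Initial: [95, 51, 61, 60, 13, 52, 3]
Step 1: min=3 at 6
  Swap: [3, 51, 61, 60, 13, 52, 95]
Step 2: min=13 at 4
  Swap: [3, 13, 61, 60, 51, 52, 95]

After 2 steps: [3, 13, 61, 60, 51, 52, 95]


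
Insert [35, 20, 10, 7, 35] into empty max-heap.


Insert 35: [35]
Insert 20: [35, 20]
Insert 10: [35, 20, 10]
Insert 7: [35, 20, 10, 7]
Insert 35: [35, 35, 10, 7, 20]

Final heap: [35, 35, 10, 7, 20]


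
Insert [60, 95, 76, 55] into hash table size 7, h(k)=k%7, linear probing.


Insert 60: h=4 -> slot 4
Insert 95: h=4, 1 probes -> slot 5
Insert 76: h=6 -> slot 6
Insert 55: h=6, 1 probes -> slot 0

Table: [55, None, None, None, 60, 95, 76]


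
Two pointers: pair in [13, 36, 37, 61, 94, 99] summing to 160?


lo=0(13)+hi=5(99)=112
lo=1(36)+hi=5(99)=135
lo=2(37)+hi=5(99)=136
lo=3(61)+hi=5(99)=160

Yes: 61+99=160


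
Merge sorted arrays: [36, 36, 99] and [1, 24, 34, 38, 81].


Take 1 from B
Take 24 from B
Take 34 from B
Take 36 from A
Take 36 from A
Take 38 from B
Take 81 from B

Merged: [1, 24, 34, 36, 36, 38, 81, 99]


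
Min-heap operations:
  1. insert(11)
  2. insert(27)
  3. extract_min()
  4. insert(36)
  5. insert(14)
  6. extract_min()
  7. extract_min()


insert(11) -> [11]
insert(27) -> [11, 27]
extract_min()->11, [27]
insert(36) -> [27, 36]
insert(14) -> [14, 36, 27]
extract_min()->14, [27, 36]
extract_min()->27, [36]

Final heap: [36]


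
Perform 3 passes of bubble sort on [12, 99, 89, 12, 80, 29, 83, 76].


Initial: [12, 99, 89, 12, 80, 29, 83, 76]
Pass 1: [12, 89, 12, 80, 29, 83, 76, 99] (6 swaps)
Pass 2: [12, 12, 80, 29, 83, 76, 89, 99] (5 swaps)
Pass 3: [12, 12, 29, 80, 76, 83, 89, 99] (2 swaps)

After 3 passes: [12, 12, 29, 80, 76, 83, 89, 99]


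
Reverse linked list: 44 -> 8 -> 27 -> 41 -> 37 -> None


Step 1: curr=44, set curr.next=prev(None) | reversed so far: 44
Step 2: curr=8, set curr.next=prev(44) | reversed so far: 8 -> 44
Step 3: curr=27, set curr.next=prev(8) | reversed so far: 27 -> 8 -> 44
Step 4: curr=41, set curr.next=prev(27) | reversed so far: 41 -> 27 -> 8 -> 44
Step 5: curr=37, set curr.next=prev(41) | reversed so far: 37 -> 41 -> 27 -> 8 -> 44

37 -> 41 -> 27 -> 8 -> 44 -> None


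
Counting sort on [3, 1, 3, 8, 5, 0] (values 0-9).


Input: [3, 1, 3, 8, 5, 0]
Counts: [1, 1, 0, 2, 0, 1, 0, 0, 1, 0]

Sorted: [0, 1, 3, 3, 5, 8]


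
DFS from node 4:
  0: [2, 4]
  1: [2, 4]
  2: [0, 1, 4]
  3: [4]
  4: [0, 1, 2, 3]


Visit 4, push [3, 2, 1, 0]
Visit 0, push [2]
Visit 2, push [1]
Visit 1, push []
Visit 3, push []

DFS order: [4, 0, 2, 1, 3]


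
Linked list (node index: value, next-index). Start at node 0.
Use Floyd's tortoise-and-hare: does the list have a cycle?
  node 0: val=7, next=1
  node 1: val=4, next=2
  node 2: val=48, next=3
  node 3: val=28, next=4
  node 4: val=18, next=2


Floyd's tortoise (slow, +1) and hare (fast, +2):
  init: slow=0, fast=0
  step 1: slow=1, fast=2
  step 2: slow=2, fast=4
  step 3: slow=3, fast=3
  slow == fast at node 3: cycle detected

Cycle: yes


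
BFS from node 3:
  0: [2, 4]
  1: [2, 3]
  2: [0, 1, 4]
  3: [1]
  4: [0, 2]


Visit 3, enqueue [1]
Visit 1, enqueue [2]
Visit 2, enqueue [0, 4]
Visit 0, enqueue []
Visit 4, enqueue []

BFS order: [3, 1, 2, 0, 4]


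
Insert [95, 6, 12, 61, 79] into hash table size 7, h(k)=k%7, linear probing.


Insert 95: h=4 -> slot 4
Insert 6: h=6 -> slot 6
Insert 12: h=5 -> slot 5
Insert 61: h=5, 2 probes -> slot 0
Insert 79: h=2 -> slot 2

Table: [61, None, 79, None, 95, 12, 6]


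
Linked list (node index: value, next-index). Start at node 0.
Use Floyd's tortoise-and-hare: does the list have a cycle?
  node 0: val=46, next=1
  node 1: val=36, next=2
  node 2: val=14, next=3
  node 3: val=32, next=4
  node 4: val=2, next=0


Floyd's tortoise (slow, +1) and hare (fast, +2):
  init: slow=0, fast=0
  step 1: slow=1, fast=2
  step 2: slow=2, fast=4
  step 3: slow=3, fast=1
  step 4: slow=4, fast=3
  step 5: slow=0, fast=0
  slow == fast at node 0: cycle detected

Cycle: yes
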